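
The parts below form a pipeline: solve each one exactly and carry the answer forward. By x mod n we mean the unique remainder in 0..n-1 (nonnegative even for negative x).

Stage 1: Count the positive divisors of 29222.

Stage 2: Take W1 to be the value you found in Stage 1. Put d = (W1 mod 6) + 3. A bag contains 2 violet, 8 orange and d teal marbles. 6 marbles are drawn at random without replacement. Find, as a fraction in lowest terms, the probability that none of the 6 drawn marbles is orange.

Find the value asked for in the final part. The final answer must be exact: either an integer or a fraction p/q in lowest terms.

1/715

Stage 1: 29222 = 2 * 19 * 769; number of divisors = (1+1) * (1+1) * (1+1) = 8; answer 8
Stage 2: W1 = 8; d = 5; total draws C(15,6) = 5005; favorable C(7,6) = 7; P = 1/715; answer 1/715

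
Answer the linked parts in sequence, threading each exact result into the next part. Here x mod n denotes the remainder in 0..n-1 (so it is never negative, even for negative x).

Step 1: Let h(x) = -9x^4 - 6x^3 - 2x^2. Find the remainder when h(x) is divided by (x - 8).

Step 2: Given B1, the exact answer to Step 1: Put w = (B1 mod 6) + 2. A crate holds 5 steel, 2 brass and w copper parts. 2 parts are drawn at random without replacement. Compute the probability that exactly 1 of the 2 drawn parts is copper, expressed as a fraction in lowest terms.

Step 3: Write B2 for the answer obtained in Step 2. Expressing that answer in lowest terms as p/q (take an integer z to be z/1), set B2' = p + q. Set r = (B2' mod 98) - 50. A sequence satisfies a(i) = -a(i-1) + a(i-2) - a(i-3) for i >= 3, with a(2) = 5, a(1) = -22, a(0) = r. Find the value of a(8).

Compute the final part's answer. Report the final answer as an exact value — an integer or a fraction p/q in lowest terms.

170

Step 1: remainder = value at the root: -9*(8)^4 - 6*(8)^3 - 2*(8)^2 = (-36864) + (-3072) + (-128) = -40064; answer -40064
Step 2: B1 = -40064; w = 6; total draws C(13,2) = 78; favorable C(6,1)*C(7,1) = 42; P = 7/13; answer 7/13
Step 3: B2 = 7/13; threaded value p + q = 20; r = -30; a(3) = -1*(5) + 1*(-22) - 1*(-30) = 3; iterating: a(3)=3, a(4)=24, a(5)=-26, a(6)=47, a(7)=-97, a(8)=170; answer 170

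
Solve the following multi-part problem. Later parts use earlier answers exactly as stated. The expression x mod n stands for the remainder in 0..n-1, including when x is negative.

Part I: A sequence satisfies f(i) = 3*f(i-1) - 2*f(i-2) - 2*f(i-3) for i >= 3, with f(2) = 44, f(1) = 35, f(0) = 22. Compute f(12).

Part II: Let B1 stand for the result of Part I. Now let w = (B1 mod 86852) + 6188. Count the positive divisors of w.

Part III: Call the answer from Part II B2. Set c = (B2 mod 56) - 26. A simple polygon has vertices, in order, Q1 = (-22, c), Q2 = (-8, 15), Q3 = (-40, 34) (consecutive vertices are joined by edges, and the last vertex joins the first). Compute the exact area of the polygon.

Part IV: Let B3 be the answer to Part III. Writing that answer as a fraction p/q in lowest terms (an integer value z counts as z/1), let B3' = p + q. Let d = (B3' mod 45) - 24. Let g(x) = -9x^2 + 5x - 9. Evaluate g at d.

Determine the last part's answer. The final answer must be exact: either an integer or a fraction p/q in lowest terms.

Part I: f(3) = 3*(44) - 2*(35) - 2*(22) = 18; iterating: f(3)=18, f(4)=-104, f(5)=-436, f(6)=-1136, f(7)=-2328, f(8)=-3840, f(9)=-4592, f(10)=-1440, f(11)=12544, f(12)=49696; answer 49696
Part II: B1 = 49696; w = 55884; 55884 = 2^2 * 3 * 4657; number of divisors = (2+1) * (1+1) * (1+1) = 12; answer 12
Part III: B2 = 12; c = -14; cross terms: (-22*15 - -8*-14)=-442, (-8*34 - -40*15)=328, (-40*-14 - -22*34)=1308; twice the area = |1194| = 1194; area = 597; answer 597
Part IV: B3 = 597; threaded value p + q = 598; d = -11; -9*(-11)^2 + 5*(-11)^1 - 9 = (-1089) + (-55) + (-9) = -1153; answer -1153

-1153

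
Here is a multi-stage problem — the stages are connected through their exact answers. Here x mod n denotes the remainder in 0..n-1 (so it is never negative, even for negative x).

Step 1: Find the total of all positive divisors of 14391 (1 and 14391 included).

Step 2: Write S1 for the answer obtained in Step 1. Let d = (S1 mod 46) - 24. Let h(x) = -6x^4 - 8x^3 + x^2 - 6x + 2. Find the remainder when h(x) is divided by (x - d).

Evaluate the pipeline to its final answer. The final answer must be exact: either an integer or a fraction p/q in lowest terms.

-51838

Step 1: 14391 = 3^3 * 13 * 41; sigma = (1 + 3 + 9 + 27) * (1 + 13) * (1 + 41) = 40 * 14 * 42 = 23520; answer 23520
Step 2: S1 = 23520; d = -10; remainder = value at the root: -6*(-10)^4 - 8*(-10)^3 + 1*(-10)^2 - 6*(-10)^1 + 2 = (-60000) + (8000) + (100) + (60) + (2) = -51838; answer -51838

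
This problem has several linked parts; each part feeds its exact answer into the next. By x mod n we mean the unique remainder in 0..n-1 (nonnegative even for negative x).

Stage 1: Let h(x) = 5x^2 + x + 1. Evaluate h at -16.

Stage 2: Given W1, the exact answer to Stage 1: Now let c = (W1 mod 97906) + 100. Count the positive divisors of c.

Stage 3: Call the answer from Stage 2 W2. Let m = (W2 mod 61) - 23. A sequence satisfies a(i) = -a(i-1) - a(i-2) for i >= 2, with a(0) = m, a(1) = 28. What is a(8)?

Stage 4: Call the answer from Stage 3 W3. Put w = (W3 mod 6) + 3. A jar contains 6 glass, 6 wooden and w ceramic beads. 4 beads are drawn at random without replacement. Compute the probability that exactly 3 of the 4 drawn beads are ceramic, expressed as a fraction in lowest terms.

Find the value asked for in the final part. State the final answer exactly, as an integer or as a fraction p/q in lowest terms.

Stage 1: 5*(-16)^2 + 1*(-16)^1 + 1 = (1280) + (-16) + (1) = 1265; answer 1265
Stage 2: W1 = 1265; c = 1365; 1365 = 3 * 5 * 7 * 13; number of divisors = (1+1) * (1+1) * (1+1) * (1+1) = 16; answer 16
Stage 3: W2 = 16; m = -7; a(2) = -1*(28) - 1*(-7) = -21; iterating: a(2)=-21, a(3)=-7, a(4)=28, a(5)=-21, a(6)=-7, a(7)=28, a(8)=-21; answer -21
Stage 4: W3 = -21; w = 6; total draws C(18,4) = 3060; favorable C(6,3)*C(12,1) = 240; P = 4/51; answer 4/51

4/51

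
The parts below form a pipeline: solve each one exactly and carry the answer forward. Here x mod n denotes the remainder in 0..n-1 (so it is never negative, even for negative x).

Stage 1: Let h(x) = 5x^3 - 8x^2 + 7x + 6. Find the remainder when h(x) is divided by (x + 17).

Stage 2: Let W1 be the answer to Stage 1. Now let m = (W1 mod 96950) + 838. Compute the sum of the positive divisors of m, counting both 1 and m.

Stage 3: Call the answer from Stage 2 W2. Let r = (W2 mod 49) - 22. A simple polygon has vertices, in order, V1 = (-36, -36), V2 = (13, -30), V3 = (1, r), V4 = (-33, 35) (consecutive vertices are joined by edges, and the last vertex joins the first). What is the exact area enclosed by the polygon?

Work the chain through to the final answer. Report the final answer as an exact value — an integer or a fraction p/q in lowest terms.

3693/2

Stage 1: remainder = value at the root: 5*(-17)^3 - 8*(-17)^2 + 7*(-17)^1 + 6 = (-24565) + (-2312) + (-119) + (6) = -26990; answer -26990
Stage 2: W1 = -26990; m = 70798; 70798 = 2 * 7 * 13 * 389; sigma = (1 + 2) * (1 + 7) * (1 + 13) * (1 + 389) = 3 * 8 * 14 * 390 = 131040; answer 131040
Stage 3: W2 = 131040; r = -8; cross terms: (-36*-30 - 13*-36)=1548, (13*-8 - 1*-30)=-74, (1*35 - -33*-8)=-229, (-33*-36 - -36*35)=2448; twice the area = |3693| = 3693; area = 3693/2; answer 3693/2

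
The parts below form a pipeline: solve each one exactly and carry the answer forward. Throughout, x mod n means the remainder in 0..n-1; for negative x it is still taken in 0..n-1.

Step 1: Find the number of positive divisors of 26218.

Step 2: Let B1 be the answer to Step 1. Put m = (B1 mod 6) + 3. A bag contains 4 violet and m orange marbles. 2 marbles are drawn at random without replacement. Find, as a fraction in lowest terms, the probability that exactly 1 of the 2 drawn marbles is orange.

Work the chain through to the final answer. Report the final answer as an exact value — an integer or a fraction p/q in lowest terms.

28/55

Step 1: 26218 = 2 * 13109; number of divisors = (1+1) * (1+1) = 4; answer 4
Step 2: B1 = 4; m = 7; total draws C(11,2) = 55; favorable C(7,1)*C(4,1) = 28; P = 28/55; answer 28/55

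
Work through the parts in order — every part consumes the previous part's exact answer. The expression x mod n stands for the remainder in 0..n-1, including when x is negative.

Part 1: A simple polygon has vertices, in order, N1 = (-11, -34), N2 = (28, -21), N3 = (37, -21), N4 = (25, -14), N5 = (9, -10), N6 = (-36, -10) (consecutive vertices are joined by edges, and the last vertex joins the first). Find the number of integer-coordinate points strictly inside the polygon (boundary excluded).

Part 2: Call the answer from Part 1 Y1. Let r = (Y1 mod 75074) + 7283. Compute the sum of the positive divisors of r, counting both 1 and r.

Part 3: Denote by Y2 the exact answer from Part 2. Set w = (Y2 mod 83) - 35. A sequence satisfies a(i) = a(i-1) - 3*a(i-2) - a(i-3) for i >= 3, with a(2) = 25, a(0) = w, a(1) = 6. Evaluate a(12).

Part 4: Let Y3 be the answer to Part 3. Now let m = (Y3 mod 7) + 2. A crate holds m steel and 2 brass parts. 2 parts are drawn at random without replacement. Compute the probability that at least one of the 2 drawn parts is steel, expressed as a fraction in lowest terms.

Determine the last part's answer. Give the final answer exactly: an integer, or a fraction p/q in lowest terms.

Part 1: cross terms: (-11*-21 - 28*-34)=1183, (28*-21 - 37*-21)=189, (37*-14 - 25*-21)=7, (25*-10 - 9*-14)=-124, (9*-10 - -36*-10)=-450, (-36*-34 - -11*-10)=1114; twice the area = |1919| = 1919; area = 1919/2; boundary points = 13 + 9 + 1 + 4 + 45 + 1 = 73; strictly interior points = area - boundary/2 + 1 = 924; answer 924
Part 2: Y1 = 924; r = 8207; 8207 = 29 * 283; sigma = (1 + 29) * (1 + 283) = 30 * 284 = 8520; answer 8520
Part 3: Y2 = 8520; w = 19; a(3) = 1*(25) - 3*(6) - 1*(19) = -12; iterating: a(3)=-12, a(4)=-93, a(5)=-82, a(6)=209, a(7)=548, a(8)=3, a(9)=-1850, a(10)=-2407, a(11)=3140, a(12)=12211; answer 12211
Part 4: Y3 = 12211; m = 5; total draws C(7,2) = 21; complement C(2,2) = 1; favorable 21 - 1 = 20; P = 20/21; answer 20/21

20/21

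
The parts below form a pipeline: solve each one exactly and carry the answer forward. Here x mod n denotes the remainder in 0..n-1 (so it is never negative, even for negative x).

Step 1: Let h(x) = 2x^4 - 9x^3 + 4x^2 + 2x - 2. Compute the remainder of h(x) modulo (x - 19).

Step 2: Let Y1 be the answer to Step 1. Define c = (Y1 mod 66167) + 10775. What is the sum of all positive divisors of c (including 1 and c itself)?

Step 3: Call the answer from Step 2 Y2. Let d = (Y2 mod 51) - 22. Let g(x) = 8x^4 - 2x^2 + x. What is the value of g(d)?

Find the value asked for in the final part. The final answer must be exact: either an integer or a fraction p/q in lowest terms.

Step 1: remainder = value at the root: 2*(19)^4 - 9*(19)^3 + 4*(19)^2 + 2*(19)^1 - 2 = (260642) + (-61731) + (1444) + (38) + (-2) = 200391; answer 200391
Step 2: Y1 = 200391; c = 12665; 12665 = 5 * 17 * 149; sigma = (1 + 5) * (1 + 17) * (1 + 149) = 6 * 18 * 150 = 16200; answer 16200
Step 3: Y2 = 16200; d = 11; 8*(11)^4 - 2*(11)^2 + 1*(11)^1 = (117128) + (-242) + (11) = 116897; answer 116897

116897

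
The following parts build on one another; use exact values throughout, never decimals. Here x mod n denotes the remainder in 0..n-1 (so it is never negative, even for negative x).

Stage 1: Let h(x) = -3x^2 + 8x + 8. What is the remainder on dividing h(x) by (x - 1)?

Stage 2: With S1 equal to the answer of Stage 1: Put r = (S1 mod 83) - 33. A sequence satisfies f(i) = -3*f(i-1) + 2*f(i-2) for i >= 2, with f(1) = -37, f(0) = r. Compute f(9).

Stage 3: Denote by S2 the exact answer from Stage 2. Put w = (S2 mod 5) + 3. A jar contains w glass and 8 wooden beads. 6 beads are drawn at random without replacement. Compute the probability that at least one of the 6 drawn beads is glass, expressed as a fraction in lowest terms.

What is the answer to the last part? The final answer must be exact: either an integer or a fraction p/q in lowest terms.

Stage 1: remainder = value at the root: -3*(1)^2 + 8*(1)^1 + 8 = (-3) + (8) + (8) = 13; answer 13
Stage 2: S1 = 13; r = -20; f(2) = -3*(-37) + 2*(-20) = 71; iterating: f(2)=71, f(3)=-287, f(4)=1003, f(5)=-3583, f(6)=12755, f(7)=-45431, f(8)=161803, f(9)=-576271; answer -576271
Stage 3: S2 = -576271; w = 7; total draws C(15,6) = 5005; complement C(8,6) = 28; favorable 5005 - 28 = 4977; P = 711/715; answer 711/715

711/715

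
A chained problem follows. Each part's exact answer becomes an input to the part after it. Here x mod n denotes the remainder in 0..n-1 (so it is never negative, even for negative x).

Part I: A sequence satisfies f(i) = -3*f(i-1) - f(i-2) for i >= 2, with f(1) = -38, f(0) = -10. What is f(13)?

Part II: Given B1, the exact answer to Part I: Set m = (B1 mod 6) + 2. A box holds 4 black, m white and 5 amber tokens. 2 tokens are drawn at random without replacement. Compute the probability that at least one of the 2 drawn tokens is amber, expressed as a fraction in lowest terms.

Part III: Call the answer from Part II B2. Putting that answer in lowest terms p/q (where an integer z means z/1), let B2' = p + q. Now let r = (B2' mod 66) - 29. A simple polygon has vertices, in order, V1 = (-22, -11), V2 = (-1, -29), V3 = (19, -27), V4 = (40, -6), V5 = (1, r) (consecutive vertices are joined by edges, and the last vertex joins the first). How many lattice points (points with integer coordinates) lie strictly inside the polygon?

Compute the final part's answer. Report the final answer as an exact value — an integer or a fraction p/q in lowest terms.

Part I: f(2) = -3*(-38) - 1*(-10) = 124; iterating: f(2)=124, f(3)=-334, f(4)=878, f(5)=-2300, f(6)=6022, f(7)=-15766, f(8)=41276, f(9)=-108062, f(10)=282910, f(11)=-740668, f(12)=1939094, f(13)=-5076614; answer -5076614
Part II: B1 = -5076614; m = 6; total draws C(15,2) = 105; complement C(10,2) = 45; favorable 105 - 45 = 60; P = 4/7; answer 4/7
Part III: B2 = 4/7; threaded value p + q = 11; r = -18; cross terms: (-22*-29 - -1*-11)=627, (-1*-27 - 19*-29)=578, (19*-6 - 40*-27)=966, (40*-18 - 1*-6)=-714, (1*-11 - -22*-18)=-407; twice the area = |1050| = 1050; area = 525; boundary points = 3 + 2 + 21 + 3 + 1 = 30; strictly interior points = area - boundary/2 + 1 = 511; answer 511

511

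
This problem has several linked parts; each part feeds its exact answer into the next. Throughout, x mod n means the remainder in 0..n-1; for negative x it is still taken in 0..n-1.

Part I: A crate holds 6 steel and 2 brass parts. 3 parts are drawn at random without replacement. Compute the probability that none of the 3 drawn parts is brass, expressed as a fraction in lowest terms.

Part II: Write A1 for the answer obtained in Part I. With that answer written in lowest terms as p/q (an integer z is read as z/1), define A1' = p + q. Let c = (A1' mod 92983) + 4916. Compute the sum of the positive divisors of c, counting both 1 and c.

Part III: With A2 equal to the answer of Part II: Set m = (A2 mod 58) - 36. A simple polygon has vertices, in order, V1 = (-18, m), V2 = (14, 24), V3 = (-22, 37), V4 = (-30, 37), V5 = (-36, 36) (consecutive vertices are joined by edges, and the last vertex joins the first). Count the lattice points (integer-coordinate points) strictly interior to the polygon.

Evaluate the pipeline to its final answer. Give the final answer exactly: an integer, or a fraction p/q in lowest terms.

Part I: total draws C(8,3) = 56; favorable C(6,3) = 20; P = 5/14; answer 5/14
Part II: A1 = 5/14; threaded value p + q = 19; c = 4935; 4935 = 3 * 5 * 7 * 47; sigma = (1 + 3) * (1 + 5) * (1 + 7) * (1 + 47) = 4 * 6 * 8 * 48 = 9216; answer 9216
Part III: A2 = 9216; m = 16; cross terms: (-18*24 - 14*16)=-656, (14*37 - -22*24)=1046, (-22*37 - -30*37)=296, (-30*36 - -36*37)=252, (-36*16 - -18*36)=72; twice the area = |1010| = 1010; area = 505; boundary points = 8 + 1 + 8 + 1 + 2 = 20; strictly interior points = area - boundary/2 + 1 = 496; answer 496

496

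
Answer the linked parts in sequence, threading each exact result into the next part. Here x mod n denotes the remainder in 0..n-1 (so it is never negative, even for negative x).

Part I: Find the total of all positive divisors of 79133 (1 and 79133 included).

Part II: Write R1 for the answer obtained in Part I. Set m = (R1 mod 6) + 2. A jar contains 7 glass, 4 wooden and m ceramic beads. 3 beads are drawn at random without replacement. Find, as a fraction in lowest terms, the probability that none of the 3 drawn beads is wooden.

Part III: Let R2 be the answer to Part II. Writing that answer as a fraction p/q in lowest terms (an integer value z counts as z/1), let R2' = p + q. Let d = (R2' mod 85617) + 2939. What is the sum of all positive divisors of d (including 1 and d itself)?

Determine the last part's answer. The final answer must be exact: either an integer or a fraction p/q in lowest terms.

Part I: 79133 is prime, so its only divisors are 1 and 79133; sigma = 1 + 79133 = 79134; answer 79134
Part II: R1 = 79134; m = 2; total draws C(13,3) = 286; favorable C(9,3) = 84; P = 42/143; answer 42/143
Part III: R2 = 42/143; threaded value p + q = 185; d = 3124; 3124 = 2^2 * 11 * 71; sigma = (1 + 2 + 4) * (1 + 11) * (1 + 71) = 7 * 12 * 72 = 6048; answer 6048

6048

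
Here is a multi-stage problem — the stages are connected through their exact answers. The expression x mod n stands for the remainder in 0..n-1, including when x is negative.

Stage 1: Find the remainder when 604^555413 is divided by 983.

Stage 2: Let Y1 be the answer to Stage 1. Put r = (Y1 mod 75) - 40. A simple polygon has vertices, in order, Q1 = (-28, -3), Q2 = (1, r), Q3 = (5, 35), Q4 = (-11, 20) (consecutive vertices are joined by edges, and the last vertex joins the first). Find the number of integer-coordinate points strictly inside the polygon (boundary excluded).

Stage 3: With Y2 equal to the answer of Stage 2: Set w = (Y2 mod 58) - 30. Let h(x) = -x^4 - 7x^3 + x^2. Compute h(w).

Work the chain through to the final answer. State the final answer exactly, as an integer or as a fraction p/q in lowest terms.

Stage 1: squarings mod 983: 604^1=604, 604^2=123, 604^4=384, 604^8=6, 604^16=36, 604^32=313, 604^64=652, 604^128=448, 604^256=172, 604^512=94, 604^1024=972, 604^2048=121, 604^4096=879, 604^8192=3, 604^16384=9, 604^32768=81, 604^65536=663, 604^131072=168, 604^262144=700, 604^524288=466; 604^555413 = 604^1 * 604^4 * 604^16 * 604^128 * 604^256 * 604^2048 * 604^4096 * 604^8192 * 604^16384 * 604^524288 = 726 (mod 983); answer 726
Stage 2: Y1 = 726; r = 11; cross terms: (-28*11 - 1*-3)=-305, (1*35 - 5*11)=-20, (5*20 - -11*35)=485, (-11*-3 - -28*20)=593; twice the area = |753| = 753; area = 753/2; boundary points = 1 + 4 + 1 + 1 = 7; strictly interior points = area - boundary/2 + 1 = 374; answer 374
Stage 3: Y2 = 374; w = -4; -1*(-4)^4 - 7*(-4)^3 + 1*(-4)^2 = (-256) + (448) + (16) = 208; answer 208

208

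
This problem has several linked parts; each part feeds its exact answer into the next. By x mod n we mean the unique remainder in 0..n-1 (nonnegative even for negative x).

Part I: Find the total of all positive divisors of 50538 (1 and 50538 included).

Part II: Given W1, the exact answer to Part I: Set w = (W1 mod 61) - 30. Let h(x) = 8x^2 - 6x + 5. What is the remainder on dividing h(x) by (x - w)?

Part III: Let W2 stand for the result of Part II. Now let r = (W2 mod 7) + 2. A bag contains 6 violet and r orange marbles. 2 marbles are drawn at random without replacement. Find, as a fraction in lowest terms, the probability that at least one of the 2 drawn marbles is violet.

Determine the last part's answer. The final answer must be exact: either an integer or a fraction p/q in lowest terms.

Part I: 50538 = 2 * 3 * 8423; sigma = (1 + 2) * (1 + 3) * (1 + 8423) = 3 * 4 * 8424 = 101088; answer 101088
Part II: W1 = 101088; w = -19; remainder = value at the root: 8*(-19)^2 - 6*(-19)^1 + 5 = (2888) + (114) + (5) = 3007; answer 3007
Part III: W2 = 3007; r = 6; total draws C(12,2) = 66; complement C(6,2) = 15; favorable 66 - 15 = 51; P = 17/22; answer 17/22

17/22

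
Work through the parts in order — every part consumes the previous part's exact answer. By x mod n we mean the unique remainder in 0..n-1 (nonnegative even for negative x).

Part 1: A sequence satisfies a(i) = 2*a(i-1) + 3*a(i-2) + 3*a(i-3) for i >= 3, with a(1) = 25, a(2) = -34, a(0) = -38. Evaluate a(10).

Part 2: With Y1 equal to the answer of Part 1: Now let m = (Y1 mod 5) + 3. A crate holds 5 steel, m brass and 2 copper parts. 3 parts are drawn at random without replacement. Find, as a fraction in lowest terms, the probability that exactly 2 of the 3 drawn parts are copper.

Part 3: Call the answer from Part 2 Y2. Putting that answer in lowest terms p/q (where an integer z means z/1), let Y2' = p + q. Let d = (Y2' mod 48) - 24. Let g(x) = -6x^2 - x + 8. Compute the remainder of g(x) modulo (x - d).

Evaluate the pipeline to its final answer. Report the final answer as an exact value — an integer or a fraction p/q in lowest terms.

Part 1: a(3) = 2*(-34) + 3*(25) + 3*(-38) = -107; iterating: a(3)=-107, a(4)=-241, a(5)=-905, a(6)=-2854, a(7)=-9146, a(8)=-29569, a(9)=-95138, a(10)=-306421; answer -306421
Part 2: Y1 = -306421; m = 7; total draws C(14,3) = 364; favorable C(2,2)*C(12,1) = 12; P = 3/91; answer 3/91
Part 3: Y2 = 3/91; threaded value p + q = 94; d = 22; remainder = value at the root: -6*(22)^2 - 1*(22)^1 + 8 = (-2904) + (-22) + (8) = -2918; answer -2918

-2918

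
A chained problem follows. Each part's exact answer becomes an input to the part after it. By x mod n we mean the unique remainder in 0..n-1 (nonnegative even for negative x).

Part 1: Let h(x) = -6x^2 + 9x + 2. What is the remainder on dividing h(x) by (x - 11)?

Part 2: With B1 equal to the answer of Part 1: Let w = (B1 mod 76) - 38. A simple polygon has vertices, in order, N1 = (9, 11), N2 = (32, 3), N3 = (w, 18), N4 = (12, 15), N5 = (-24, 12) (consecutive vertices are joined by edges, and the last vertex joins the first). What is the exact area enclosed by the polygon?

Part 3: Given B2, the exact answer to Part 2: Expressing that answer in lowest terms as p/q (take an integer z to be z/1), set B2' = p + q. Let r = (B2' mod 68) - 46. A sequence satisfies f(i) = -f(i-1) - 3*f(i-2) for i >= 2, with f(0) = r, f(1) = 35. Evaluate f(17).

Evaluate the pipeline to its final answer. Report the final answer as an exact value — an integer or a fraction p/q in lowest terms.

Part 1: remainder = value at the root: -6*(11)^2 + 9*(11)^1 + 2 = (-726) + (99) + (2) = -625; answer -625
Part 2: B1 = -625; w = 21; cross terms: (9*3 - 32*11)=-325, (32*18 - 21*3)=513, (21*15 - 12*18)=99, (12*12 - -24*15)=504, (-24*11 - 9*12)=-372; twice the area = |419| = 419; area = 419/2; answer 419/2
Part 3: B2 = 419/2; threaded value p + q = 421; r = -33; f(2) = -1*(35) - 3*(-33) = 64; iterating: f(2)=64, f(3)=-169, f(4)=-23, f(5)=530, f(6)=-461, f(7)=-1129, f(8)=2512, f(9)=875, f(10)=-8411, f(11)=5786, f(12)=19447, f(13)=-36805, f(14)=-21536, f(15)=131951, f(16)=-67343, f(17)=-328510; answer -328510

-328510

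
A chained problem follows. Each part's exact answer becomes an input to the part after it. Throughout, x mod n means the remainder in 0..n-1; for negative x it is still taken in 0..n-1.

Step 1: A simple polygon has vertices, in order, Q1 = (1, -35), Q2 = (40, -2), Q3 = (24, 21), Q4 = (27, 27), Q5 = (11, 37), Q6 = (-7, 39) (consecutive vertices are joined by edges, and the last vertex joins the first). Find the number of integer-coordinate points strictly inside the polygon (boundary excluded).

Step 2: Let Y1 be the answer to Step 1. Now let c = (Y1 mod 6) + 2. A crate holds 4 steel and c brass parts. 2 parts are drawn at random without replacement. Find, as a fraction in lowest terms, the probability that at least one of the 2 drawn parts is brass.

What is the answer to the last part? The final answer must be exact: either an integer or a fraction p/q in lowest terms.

11/14

Step 1: cross terms: (1*-2 - 40*-35)=1398, (40*21 - 24*-2)=888, (24*27 - 27*21)=81, (27*37 - 11*27)=702, (11*39 - -7*37)=688, (-7*-35 - 1*39)=206; twice the area = |3963| = 3963; area = 3963/2; boundary points = 3 + 1 + 3 + 2 + 2 + 2 = 13; strictly interior points = area - boundary/2 + 1 = 1976; answer 1976
Step 2: Y1 = 1976; c = 4; total draws C(8,2) = 28; complement C(4,2) = 6; favorable 28 - 6 = 22; P = 11/14; answer 11/14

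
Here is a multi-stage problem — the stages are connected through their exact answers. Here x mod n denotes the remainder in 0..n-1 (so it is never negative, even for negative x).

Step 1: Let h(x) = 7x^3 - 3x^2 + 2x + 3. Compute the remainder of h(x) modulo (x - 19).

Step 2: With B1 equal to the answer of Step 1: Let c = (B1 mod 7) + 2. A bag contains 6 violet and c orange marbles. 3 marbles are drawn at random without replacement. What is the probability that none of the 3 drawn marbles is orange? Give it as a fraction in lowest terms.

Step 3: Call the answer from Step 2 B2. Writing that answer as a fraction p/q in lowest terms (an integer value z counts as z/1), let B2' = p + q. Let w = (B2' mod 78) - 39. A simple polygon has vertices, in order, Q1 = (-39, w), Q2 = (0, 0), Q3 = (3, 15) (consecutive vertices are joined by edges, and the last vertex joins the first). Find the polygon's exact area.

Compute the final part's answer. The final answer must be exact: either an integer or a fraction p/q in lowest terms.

273

Step 1: remainder = value at the root: 7*(19)^3 - 3*(19)^2 + 2*(19)^1 + 3 = (48013) + (-1083) + (38) + (3) = 46971; answer 46971
Step 2: B1 = 46971; c = 3; total draws C(9,3) = 84; favorable C(6,3) = 20; P = 5/21; answer 5/21
Step 3: B2 = 5/21; threaded value p + q = 26; w = -13; cross terms: (-39*0 - 0*-13)=0, (0*15 - 3*0)=0, (3*-13 - -39*15)=546; twice the area = |546| = 546; area = 273; answer 273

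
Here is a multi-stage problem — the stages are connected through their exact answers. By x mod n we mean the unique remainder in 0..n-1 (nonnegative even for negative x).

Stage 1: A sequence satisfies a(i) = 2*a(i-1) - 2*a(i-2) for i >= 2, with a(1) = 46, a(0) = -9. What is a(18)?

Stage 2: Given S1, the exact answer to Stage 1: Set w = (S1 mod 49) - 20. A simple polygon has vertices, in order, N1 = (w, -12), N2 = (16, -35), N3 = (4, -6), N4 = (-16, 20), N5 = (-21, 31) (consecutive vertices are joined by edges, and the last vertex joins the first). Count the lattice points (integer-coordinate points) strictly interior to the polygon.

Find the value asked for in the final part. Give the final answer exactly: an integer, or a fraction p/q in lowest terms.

262

Stage 1: a(2) = 2*(46) - 2*(-9) = 110; iterating: a(2)=110, a(3)=128, a(4)=36, a(5)=-184, a(6)=-440, a(7)=-512, a(8)=-144, a(9)=736, a(10)=1760, a(11)=2048, a(12)=576, a(13)=-2944, a(14)=-7040, a(15)=-8192, a(16)=-2304, a(17)=11776, a(18)=28160; answer 28160
Stage 2: S1 = 28160; w = 14; cross terms: (14*-35 - 16*-12)=-298, (16*-6 - 4*-35)=44, (4*20 - -16*-6)=-16, (-16*31 - -21*20)=-76, (-21*-12 - 14*31)=-182; twice the area = |-528| = 528; area = 264; boundary points = 1 + 1 + 2 + 1 + 1 = 6; strictly interior points = area - boundary/2 + 1 = 262; answer 262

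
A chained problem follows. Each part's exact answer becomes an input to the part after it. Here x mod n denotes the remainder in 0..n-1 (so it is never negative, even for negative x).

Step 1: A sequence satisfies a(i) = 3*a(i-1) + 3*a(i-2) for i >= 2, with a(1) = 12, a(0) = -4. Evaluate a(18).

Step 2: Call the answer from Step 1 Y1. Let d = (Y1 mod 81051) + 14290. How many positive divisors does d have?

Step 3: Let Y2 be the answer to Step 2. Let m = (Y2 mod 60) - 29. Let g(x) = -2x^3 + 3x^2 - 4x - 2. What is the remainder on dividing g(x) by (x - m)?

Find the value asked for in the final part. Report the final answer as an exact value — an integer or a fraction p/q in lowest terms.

10759

Step 1: a(2) = 3*(12) + 3*(-4) = 24; iterating: a(2)=24, a(3)=108, a(4)=396, a(5)=1512, a(6)=5724, a(7)=21708, a(8)=82296, a(9)=312012, a(10)=1182924, a(11)=4484808, a(12)=17003196, a(13)=64464012, a(14)=244401624, a(15)=926596908, a(16)=3512995596, a(17)=13318777512, a(18)=50495319324; answer 50495319324
Step 2: Y1 = 50495319324; d = 74308; 74308 = 2^2 * 13 * 1429; number of divisors = (2+1) * (1+1) * (1+1) = 12; answer 12
Step 3: Y2 = 12; m = -17; remainder = value at the root: -2*(-17)^3 + 3*(-17)^2 - 4*(-17)^1 - 2 = (9826) + (867) + (68) + (-2) = 10759; answer 10759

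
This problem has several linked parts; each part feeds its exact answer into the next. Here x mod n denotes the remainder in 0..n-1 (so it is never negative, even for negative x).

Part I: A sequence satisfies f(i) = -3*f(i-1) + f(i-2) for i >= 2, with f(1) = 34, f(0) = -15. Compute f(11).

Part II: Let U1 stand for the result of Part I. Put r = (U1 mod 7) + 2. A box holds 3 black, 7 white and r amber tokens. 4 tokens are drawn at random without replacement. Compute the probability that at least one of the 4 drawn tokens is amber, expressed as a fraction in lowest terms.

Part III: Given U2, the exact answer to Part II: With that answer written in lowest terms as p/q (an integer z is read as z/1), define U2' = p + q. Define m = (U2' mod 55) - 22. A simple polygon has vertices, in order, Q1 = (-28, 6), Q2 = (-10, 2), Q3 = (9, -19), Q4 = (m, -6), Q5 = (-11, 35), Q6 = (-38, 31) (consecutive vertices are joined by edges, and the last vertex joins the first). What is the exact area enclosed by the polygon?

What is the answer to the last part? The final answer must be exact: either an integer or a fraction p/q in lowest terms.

Part I: f(2) = -3*(34) + 1*(-15) = -117; iterating: f(2)=-117, f(3)=385, f(4)=-1272, f(5)=4201, f(6)=-13875, f(7)=45826, f(8)=-151353, f(9)=499885, f(10)=-1651008, f(11)=5452909; answer 5452909
Part II: U1 = 5452909; r = 2; total draws C(12,4) = 495; complement C(10,4) = 210; favorable 495 - 210 = 285; P = 19/33; answer 19/33
Part III: U2 = 19/33; threaded value p + q = 52; m = 30; cross terms: (-28*2 - -10*6)=4, (-10*-19 - 9*2)=172, (9*-6 - 30*-19)=516, (30*35 - -11*-6)=984, (-11*31 - -38*35)=989, (-38*6 - -28*31)=640; twice the area = |3305| = 3305; area = 3305/2; answer 3305/2

3305/2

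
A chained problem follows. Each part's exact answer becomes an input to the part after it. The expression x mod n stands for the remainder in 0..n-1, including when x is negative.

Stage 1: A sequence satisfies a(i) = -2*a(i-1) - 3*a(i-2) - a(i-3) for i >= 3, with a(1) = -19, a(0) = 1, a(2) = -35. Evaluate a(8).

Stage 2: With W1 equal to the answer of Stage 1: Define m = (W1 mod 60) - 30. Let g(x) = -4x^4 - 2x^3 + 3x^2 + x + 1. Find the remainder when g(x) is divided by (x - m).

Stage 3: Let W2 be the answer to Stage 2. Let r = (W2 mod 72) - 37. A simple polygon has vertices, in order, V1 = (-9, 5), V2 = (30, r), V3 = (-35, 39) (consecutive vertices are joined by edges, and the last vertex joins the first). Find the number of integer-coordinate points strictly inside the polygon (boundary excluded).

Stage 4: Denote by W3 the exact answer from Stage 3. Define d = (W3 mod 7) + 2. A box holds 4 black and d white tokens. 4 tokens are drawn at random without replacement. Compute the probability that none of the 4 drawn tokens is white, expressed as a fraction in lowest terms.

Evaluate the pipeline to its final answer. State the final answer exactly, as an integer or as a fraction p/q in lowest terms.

1/210

Stage 1: a(3) = -2*(-35) - 3*(-19) - 1*(1) = 126; iterating: a(3)=126, a(4)=-128, a(5)=-87, a(6)=432, a(7)=-475, a(8)=-259; answer -259
Stage 2: W1 = -259; m = 11; remainder = value at the root: -4*(11)^4 - 2*(11)^3 + 3*(11)^2 + 1*(11)^1 + 1 = (-58564) + (-2662) + (363) + (11) + (1) = -60851; answer -60851
Stage 3: W2 = -60851; r = 24; cross terms: (-9*24 - 30*5)=-366, (30*39 - -35*24)=2010, (-35*5 - -9*39)=176; twice the area = |1820| = 1820; area = 910; boundary points = 1 + 5 + 2 = 8; strictly interior points = area - boundary/2 + 1 = 907; answer 907
Stage 4: W3 = 907; d = 6; total draws C(10,4) = 210; favorable C(4,4) = 1; P = 1/210; answer 1/210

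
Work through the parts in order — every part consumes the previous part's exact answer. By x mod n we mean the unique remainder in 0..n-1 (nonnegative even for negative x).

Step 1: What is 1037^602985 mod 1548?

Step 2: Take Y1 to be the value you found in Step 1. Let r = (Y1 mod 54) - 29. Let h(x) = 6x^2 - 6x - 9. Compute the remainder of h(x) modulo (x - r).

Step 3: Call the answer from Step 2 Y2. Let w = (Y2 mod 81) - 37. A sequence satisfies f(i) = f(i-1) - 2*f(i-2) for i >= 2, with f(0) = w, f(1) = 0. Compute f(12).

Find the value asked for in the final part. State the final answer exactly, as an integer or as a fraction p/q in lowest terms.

46

Step 1: squarings mod 1548: 1037^1=1037, 1037^2=1057, 1037^4=1141, 1037^8=13, 1037^16=169, 1037^32=697, 1037^64=1285, 1037^128=1057, 1037^256=1141, 1037^512=13, 1037^1024=169, 1037^2048=697, 1037^4096=1285, 1037^8192=1057, 1037^16384=1141, 1037^32768=13, 1037^65536=169, 1037^131072=697, 1037^262144=1285, 1037^524288=1057; 1037^602985 = 1037^1 * 1037^8 * 1037^32 * 1037^64 * 1037^256 * 1037^512 * 1037^4096 * 1037^8192 * 1037^65536 * 1037^524288 = 1421 (mod 1548); answer 1421
Step 2: Y1 = 1421; r = -12; remainder = value at the root: 6*(-12)^2 - 6*(-12)^1 - 9 = (864) + (72) + (-9) = 927; answer 927
Step 3: Y2 = 927; w = -1; f(2) = 1*(0) - 2*(-1) = 2; iterating: f(2)=2, f(3)=2, f(4)=-2, f(5)=-6, f(6)=-2, f(7)=10, f(8)=14, f(9)=-6, f(10)=-34, f(11)=-22, f(12)=46; answer 46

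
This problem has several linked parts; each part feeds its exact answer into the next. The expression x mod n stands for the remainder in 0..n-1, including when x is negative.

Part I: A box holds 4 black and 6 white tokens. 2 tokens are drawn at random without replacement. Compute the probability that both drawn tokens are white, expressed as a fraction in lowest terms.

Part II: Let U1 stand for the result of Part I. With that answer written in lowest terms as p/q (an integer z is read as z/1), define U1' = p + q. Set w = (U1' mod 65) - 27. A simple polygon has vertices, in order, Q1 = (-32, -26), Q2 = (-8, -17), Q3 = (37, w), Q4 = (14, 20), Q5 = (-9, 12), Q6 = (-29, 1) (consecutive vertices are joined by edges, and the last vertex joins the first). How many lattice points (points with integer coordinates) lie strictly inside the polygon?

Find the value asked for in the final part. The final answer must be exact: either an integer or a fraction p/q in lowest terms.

Part I: total draws C(10,2) = 45; favorable C(6,2) = 15; P = 1/3; answer 1/3
Part II: U1 = 1/3; threaded value p + q = 4; w = -23; cross terms: (-32*-17 - -8*-26)=336, (-8*-23 - 37*-17)=813, (37*20 - 14*-23)=1062, (14*12 - -9*20)=348, (-9*1 - -29*12)=339, (-29*-26 - -32*1)=786; twice the area = |3684| = 3684; area = 1842; boundary points = 3 + 3 + 1 + 1 + 1 + 3 = 12; strictly interior points = area - boundary/2 + 1 = 1837; answer 1837

1837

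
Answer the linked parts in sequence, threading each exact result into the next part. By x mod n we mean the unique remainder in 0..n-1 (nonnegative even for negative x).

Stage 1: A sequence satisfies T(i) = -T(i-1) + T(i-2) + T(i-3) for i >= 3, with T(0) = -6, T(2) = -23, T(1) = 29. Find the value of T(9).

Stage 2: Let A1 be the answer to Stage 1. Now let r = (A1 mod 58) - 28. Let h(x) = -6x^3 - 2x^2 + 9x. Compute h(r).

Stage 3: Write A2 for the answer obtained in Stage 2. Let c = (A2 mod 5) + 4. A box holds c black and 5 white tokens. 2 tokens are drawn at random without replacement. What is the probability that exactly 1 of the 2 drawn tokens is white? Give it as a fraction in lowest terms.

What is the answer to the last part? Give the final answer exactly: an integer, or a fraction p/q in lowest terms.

Stage 1: T(3) = -1*(-23) + 1*(29) + 1*(-6) = 46; iterating: T(3)=46, T(4)=-40, T(5)=63, T(6)=-57, T(7)=80, T(8)=-74, T(9)=97; answer 97
Stage 2: A1 = 97; r = 11; -6*(11)^3 - 2*(11)^2 + 9*(11)^1 = (-7986) + (-242) + (99) = -8129; answer -8129
Stage 3: A2 = -8129; c = 5; total draws C(10,2) = 45; favorable C(5,1)*C(5,1) = 25; P = 5/9; answer 5/9

5/9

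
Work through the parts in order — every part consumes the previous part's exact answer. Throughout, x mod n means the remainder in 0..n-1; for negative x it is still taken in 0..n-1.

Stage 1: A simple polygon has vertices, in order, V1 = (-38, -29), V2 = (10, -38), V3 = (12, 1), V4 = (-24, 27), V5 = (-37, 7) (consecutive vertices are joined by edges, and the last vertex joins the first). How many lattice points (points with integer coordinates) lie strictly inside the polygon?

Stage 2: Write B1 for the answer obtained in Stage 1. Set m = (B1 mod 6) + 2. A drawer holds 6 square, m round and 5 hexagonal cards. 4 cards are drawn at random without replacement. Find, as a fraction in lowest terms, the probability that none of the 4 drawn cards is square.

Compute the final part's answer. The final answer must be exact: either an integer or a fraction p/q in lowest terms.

Stage 1: cross terms: (-38*-38 - 10*-29)=1734, (10*1 - 12*-38)=466, (12*27 - -24*1)=348, (-24*7 - -37*27)=831, (-37*-29 - -38*7)=1339; twice the area = |4718| = 4718; area = 2359; boundary points = 3 + 1 + 2 + 1 + 1 = 8; strictly interior points = area - boundary/2 + 1 = 2356; answer 2356
Stage 2: B1 = 2356; m = 6; total draws C(17,4) = 2380; favorable C(11,4) = 330; P = 33/238; answer 33/238

33/238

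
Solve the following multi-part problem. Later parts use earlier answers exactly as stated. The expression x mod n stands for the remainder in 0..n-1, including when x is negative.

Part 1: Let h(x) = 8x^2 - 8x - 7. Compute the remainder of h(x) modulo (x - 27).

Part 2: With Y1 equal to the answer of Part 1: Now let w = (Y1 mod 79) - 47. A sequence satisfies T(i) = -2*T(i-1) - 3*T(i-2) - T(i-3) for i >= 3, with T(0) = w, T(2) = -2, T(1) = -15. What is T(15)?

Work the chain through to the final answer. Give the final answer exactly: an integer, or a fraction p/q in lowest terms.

Part 1: remainder = value at the root: 8*(27)^2 - 8*(27)^1 - 7 = (5832) + (-216) + (-7) = 5609; answer 5609
Part 2: Y1 = 5609; w = -47; T(3) = -2*(-2) - 3*(-15) - 1*(-47) = 96; iterating: T(3)=96, T(4)=-171, T(5)=56, T(6)=305, T(7)=-607, T(8)=243, T(9)=1030, T(10)=-2182, T(11)=1031, T(12)=3454, T(13)=-7819, T(14)=4245, T(15)=11513; answer 11513

11513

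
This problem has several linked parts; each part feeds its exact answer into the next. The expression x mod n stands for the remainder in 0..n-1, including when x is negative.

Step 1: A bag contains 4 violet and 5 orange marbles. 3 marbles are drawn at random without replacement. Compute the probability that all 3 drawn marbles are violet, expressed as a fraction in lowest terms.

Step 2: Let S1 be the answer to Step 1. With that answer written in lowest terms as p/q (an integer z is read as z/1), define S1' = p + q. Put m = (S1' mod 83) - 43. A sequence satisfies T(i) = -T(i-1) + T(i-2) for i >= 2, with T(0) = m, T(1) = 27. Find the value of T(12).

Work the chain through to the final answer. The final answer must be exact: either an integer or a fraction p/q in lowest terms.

Step 1: total draws C(9,3) = 84; favorable C(4,3) = 4; P = 1/21; answer 1/21
Step 2: S1 = 1/21; threaded value p + q = 22; m = -21; T(2) = -1*(27) + 1*(-21) = -48; iterating: T(2)=-48, T(3)=75, T(4)=-123, T(5)=198, T(6)=-321, T(7)=519, T(8)=-840, T(9)=1359, T(10)=-2199, T(11)=3558, T(12)=-5757; answer -5757

-5757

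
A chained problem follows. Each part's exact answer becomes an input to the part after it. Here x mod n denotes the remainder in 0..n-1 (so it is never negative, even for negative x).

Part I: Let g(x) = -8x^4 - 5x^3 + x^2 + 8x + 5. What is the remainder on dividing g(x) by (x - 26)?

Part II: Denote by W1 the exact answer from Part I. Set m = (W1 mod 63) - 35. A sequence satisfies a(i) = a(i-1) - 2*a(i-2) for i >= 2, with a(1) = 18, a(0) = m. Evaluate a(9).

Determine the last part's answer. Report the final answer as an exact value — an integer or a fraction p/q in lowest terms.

-330

Part I: remainder = value at the root: -8*(26)^4 - 5*(26)^3 + 1*(26)^2 + 8*(26)^1 + 5 = (-3655808) + (-87880) + (676) + (208) + (5) = -3742799; answer -3742799
Part II: W1 = -3742799; m = -4; a(2) = 1*(18) - 2*(-4) = 26; iterating: a(2)=26, a(3)=-10, a(4)=-62, a(5)=-42, a(6)=82, a(7)=166, a(8)=2, a(9)=-330; answer -330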